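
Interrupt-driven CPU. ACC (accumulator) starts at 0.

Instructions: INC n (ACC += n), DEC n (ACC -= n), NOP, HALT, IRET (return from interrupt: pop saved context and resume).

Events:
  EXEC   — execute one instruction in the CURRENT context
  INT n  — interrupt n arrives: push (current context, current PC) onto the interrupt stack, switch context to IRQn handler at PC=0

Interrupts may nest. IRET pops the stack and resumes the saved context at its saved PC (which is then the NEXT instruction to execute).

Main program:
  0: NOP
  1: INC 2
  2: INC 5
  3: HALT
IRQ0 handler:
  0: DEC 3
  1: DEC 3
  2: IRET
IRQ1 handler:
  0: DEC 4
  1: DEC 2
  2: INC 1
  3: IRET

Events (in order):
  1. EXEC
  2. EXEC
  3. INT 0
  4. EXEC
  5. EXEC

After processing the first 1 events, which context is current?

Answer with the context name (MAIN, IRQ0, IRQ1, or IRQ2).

Event 1 (EXEC): [MAIN] PC=0: NOP

Answer: MAIN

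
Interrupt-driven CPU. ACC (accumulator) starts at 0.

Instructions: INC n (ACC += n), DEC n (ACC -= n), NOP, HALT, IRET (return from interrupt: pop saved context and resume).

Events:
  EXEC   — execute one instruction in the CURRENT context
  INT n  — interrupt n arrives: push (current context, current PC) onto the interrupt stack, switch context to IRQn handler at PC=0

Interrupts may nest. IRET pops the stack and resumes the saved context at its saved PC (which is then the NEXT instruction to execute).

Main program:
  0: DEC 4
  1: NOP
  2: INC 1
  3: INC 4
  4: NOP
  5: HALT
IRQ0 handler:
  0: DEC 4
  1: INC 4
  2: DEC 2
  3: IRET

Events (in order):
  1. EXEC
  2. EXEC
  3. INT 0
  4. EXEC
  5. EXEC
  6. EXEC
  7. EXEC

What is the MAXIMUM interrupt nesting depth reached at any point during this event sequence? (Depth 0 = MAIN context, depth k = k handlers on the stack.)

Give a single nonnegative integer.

Event 1 (EXEC): [MAIN] PC=0: DEC 4 -> ACC=-4 [depth=0]
Event 2 (EXEC): [MAIN] PC=1: NOP [depth=0]
Event 3 (INT 0): INT 0 arrives: push (MAIN, PC=2), enter IRQ0 at PC=0 (depth now 1) [depth=1]
Event 4 (EXEC): [IRQ0] PC=0: DEC 4 -> ACC=-8 [depth=1]
Event 5 (EXEC): [IRQ0] PC=1: INC 4 -> ACC=-4 [depth=1]
Event 6 (EXEC): [IRQ0] PC=2: DEC 2 -> ACC=-6 [depth=1]
Event 7 (EXEC): [IRQ0] PC=3: IRET -> resume MAIN at PC=2 (depth now 0) [depth=0]
Max depth observed: 1

Answer: 1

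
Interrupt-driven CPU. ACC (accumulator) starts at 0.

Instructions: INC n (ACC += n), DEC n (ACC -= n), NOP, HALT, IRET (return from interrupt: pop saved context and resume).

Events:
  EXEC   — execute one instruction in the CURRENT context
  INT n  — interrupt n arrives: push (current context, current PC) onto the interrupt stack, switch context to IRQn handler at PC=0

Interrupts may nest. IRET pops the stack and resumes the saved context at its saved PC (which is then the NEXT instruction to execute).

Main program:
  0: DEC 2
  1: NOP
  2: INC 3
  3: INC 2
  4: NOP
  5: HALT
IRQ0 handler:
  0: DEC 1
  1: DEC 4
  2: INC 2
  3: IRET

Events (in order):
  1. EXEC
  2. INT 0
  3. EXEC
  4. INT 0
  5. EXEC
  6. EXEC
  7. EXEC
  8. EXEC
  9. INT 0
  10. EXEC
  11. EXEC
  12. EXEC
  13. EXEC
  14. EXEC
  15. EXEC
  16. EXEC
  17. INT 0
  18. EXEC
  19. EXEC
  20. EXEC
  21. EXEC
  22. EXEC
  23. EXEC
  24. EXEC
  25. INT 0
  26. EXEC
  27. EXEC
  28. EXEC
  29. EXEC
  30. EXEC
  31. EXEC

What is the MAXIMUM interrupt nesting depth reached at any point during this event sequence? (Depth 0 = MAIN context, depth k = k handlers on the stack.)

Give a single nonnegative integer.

Answer: 2

Derivation:
Event 1 (EXEC): [MAIN] PC=0: DEC 2 -> ACC=-2 [depth=0]
Event 2 (INT 0): INT 0 arrives: push (MAIN, PC=1), enter IRQ0 at PC=0 (depth now 1) [depth=1]
Event 3 (EXEC): [IRQ0] PC=0: DEC 1 -> ACC=-3 [depth=1]
Event 4 (INT 0): INT 0 arrives: push (IRQ0, PC=1), enter IRQ0 at PC=0 (depth now 2) [depth=2]
Event 5 (EXEC): [IRQ0] PC=0: DEC 1 -> ACC=-4 [depth=2]
Event 6 (EXEC): [IRQ0] PC=1: DEC 4 -> ACC=-8 [depth=2]
Event 7 (EXEC): [IRQ0] PC=2: INC 2 -> ACC=-6 [depth=2]
Event 8 (EXEC): [IRQ0] PC=3: IRET -> resume IRQ0 at PC=1 (depth now 1) [depth=1]
Event 9 (INT 0): INT 0 arrives: push (IRQ0, PC=1), enter IRQ0 at PC=0 (depth now 2) [depth=2]
Event 10 (EXEC): [IRQ0] PC=0: DEC 1 -> ACC=-7 [depth=2]
Event 11 (EXEC): [IRQ0] PC=1: DEC 4 -> ACC=-11 [depth=2]
Event 12 (EXEC): [IRQ0] PC=2: INC 2 -> ACC=-9 [depth=2]
Event 13 (EXEC): [IRQ0] PC=3: IRET -> resume IRQ0 at PC=1 (depth now 1) [depth=1]
Event 14 (EXEC): [IRQ0] PC=1: DEC 4 -> ACC=-13 [depth=1]
Event 15 (EXEC): [IRQ0] PC=2: INC 2 -> ACC=-11 [depth=1]
Event 16 (EXEC): [IRQ0] PC=3: IRET -> resume MAIN at PC=1 (depth now 0) [depth=0]
Event 17 (INT 0): INT 0 arrives: push (MAIN, PC=1), enter IRQ0 at PC=0 (depth now 1) [depth=1]
Event 18 (EXEC): [IRQ0] PC=0: DEC 1 -> ACC=-12 [depth=1]
Event 19 (EXEC): [IRQ0] PC=1: DEC 4 -> ACC=-16 [depth=1]
Event 20 (EXEC): [IRQ0] PC=2: INC 2 -> ACC=-14 [depth=1]
Event 21 (EXEC): [IRQ0] PC=3: IRET -> resume MAIN at PC=1 (depth now 0) [depth=0]
Event 22 (EXEC): [MAIN] PC=1: NOP [depth=0]
Event 23 (EXEC): [MAIN] PC=2: INC 3 -> ACC=-11 [depth=0]
Event 24 (EXEC): [MAIN] PC=3: INC 2 -> ACC=-9 [depth=0]
Event 25 (INT 0): INT 0 arrives: push (MAIN, PC=4), enter IRQ0 at PC=0 (depth now 1) [depth=1]
Event 26 (EXEC): [IRQ0] PC=0: DEC 1 -> ACC=-10 [depth=1]
Event 27 (EXEC): [IRQ0] PC=1: DEC 4 -> ACC=-14 [depth=1]
Event 28 (EXEC): [IRQ0] PC=2: INC 2 -> ACC=-12 [depth=1]
Event 29 (EXEC): [IRQ0] PC=3: IRET -> resume MAIN at PC=4 (depth now 0) [depth=0]
Event 30 (EXEC): [MAIN] PC=4: NOP [depth=0]
Event 31 (EXEC): [MAIN] PC=5: HALT [depth=0]
Max depth observed: 2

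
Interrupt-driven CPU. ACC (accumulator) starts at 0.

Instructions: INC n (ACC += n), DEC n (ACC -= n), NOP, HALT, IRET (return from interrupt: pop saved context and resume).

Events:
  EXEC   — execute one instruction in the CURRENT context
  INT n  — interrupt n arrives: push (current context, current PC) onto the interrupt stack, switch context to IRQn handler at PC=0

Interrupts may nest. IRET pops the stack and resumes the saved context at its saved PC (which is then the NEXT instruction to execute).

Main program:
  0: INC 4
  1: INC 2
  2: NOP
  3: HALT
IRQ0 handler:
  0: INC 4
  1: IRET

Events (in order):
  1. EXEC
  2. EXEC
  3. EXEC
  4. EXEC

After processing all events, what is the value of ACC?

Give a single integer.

Answer: 6

Derivation:
Event 1 (EXEC): [MAIN] PC=0: INC 4 -> ACC=4
Event 2 (EXEC): [MAIN] PC=1: INC 2 -> ACC=6
Event 3 (EXEC): [MAIN] PC=2: NOP
Event 4 (EXEC): [MAIN] PC=3: HALT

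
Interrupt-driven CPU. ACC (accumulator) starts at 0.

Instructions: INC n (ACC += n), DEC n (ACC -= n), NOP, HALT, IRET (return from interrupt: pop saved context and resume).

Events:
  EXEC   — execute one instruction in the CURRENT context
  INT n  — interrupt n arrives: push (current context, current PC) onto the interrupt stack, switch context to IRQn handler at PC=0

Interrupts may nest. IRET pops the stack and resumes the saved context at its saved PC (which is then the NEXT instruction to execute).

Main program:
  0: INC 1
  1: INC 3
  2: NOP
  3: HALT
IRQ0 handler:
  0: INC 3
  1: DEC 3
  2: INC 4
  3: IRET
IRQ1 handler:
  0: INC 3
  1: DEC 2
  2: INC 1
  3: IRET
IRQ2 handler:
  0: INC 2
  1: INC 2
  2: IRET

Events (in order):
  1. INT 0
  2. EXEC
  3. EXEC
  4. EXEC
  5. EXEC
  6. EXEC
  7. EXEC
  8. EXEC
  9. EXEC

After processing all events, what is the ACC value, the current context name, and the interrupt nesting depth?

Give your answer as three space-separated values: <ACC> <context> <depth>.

Event 1 (INT 0): INT 0 arrives: push (MAIN, PC=0), enter IRQ0 at PC=0 (depth now 1)
Event 2 (EXEC): [IRQ0] PC=0: INC 3 -> ACC=3
Event 3 (EXEC): [IRQ0] PC=1: DEC 3 -> ACC=0
Event 4 (EXEC): [IRQ0] PC=2: INC 4 -> ACC=4
Event 5 (EXEC): [IRQ0] PC=3: IRET -> resume MAIN at PC=0 (depth now 0)
Event 6 (EXEC): [MAIN] PC=0: INC 1 -> ACC=5
Event 7 (EXEC): [MAIN] PC=1: INC 3 -> ACC=8
Event 8 (EXEC): [MAIN] PC=2: NOP
Event 9 (EXEC): [MAIN] PC=3: HALT

Answer: 8 MAIN 0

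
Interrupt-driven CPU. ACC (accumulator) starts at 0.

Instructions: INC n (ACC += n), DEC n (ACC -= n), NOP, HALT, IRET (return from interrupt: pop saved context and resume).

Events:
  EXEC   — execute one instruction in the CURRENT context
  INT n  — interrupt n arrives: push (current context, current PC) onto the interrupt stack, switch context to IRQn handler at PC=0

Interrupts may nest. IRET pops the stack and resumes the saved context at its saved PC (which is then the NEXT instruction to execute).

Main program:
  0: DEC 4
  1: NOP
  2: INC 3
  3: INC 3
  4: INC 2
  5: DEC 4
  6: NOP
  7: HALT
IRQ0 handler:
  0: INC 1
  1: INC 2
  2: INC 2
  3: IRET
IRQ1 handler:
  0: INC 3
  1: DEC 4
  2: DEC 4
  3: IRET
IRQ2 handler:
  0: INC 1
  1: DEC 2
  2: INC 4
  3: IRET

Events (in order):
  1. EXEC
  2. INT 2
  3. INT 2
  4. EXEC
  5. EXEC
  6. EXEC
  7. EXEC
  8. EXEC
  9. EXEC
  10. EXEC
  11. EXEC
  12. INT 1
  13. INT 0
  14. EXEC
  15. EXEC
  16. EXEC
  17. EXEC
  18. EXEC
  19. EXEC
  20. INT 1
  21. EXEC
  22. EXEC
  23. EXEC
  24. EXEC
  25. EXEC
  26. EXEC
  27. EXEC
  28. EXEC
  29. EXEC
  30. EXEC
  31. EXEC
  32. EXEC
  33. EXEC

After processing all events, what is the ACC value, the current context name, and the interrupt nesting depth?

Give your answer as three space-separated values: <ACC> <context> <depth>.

Answer: 1 MAIN 0

Derivation:
Event 1 (EXEC): [MAIN] PC=0: DEC 4 -> ACC=-4
Event 2 (INT 2): INT 2 arrives: push (MAIN, PC=1), enter IRQ2 at PC=0 (depth now 1)
Event 3 (INT 2): INT 2 arrives: push (IRQ2, PC=0), enter IRQ2 at PC=0 (depth now 2)
Event 4 (EXEC): [IRQ2] PC=0: INC 1 -> ACC=-3
Event 5 (EXEC): [IRQ2] PC=1: DEC 2 -> ACC=-5
Event 6 (EXEC): [IRQ2] PC=2: INC 4 -> ACC=-1
Event 7 (EXEC): [IRQ2] PC=3: IRET -> resume IRQ2 at PC=0 (depth now 1)
Event 8 (EXEC): [IRQ2] PC=0: INC 1 -> ACC=0
Event 9 (EXEC): [IRQ2] PC=1: DEC 2 -> ACC=-2
Event 10 (EXEC): [IRQ2] PC=2: INC 4 -> ACC=2
Event 11 (EXEC): [IRQ2] PC=3: IRET -> resume MAIN at PC=1 (depth now 0)
Event 12 (INT 1): INT 1 arrives: push (MAIN, PC=1), enter IRQ1 at PC=0 (depth now 1)
Event 13 (INT 0): INT 0 arrives: push (IRQ1, PC=0), enter IRQ0 at PC=0 (depth now 2)
Event 14 (EXEC): [IRQ0] PC=0: INC 1 -> ACC=3
Event 15 (EXEC): [IRQ0] PC=1: INC 2 -> ACC=5
Event 16 (EXEC): [IRQ0] PC=2: INC 2 -> ACC=7
Event 17 (EXEC): [IRQ0] PC=3: IRET -> resume IRQ1 at PC=0 (depth now 1)
Event 18 (EXEC): [IRQ1] PC=0: INC 3 -> ACC=10
Event 19 (EXEC): [IRQ1] PC=1: DEC 4 -> ACC=6
Event 20 (INT 1): INT 1 arrives: push (IRQ1, PC=2), enter IRQ1 at PC=0 (depth now 2)
Event 21 (EXEC): [IRQ1] PC=0: INC 3 -> ACC=9
Event 22 (EXEC): [IRQ1] PC=1: DEC 4 -> ACC=5
Event 23 (EXEC): [IRQ1] PC=2: DEC 4 -> ACC=1
Event 24 (EXEC): [IRQ1] PC=3: IRET -> resume IRQ1 at PC=2 (depth now 1)
Event 25 (EXEC): [IRQ1] PC=2: DEC 4 -> ACC=-3
Event 26 (EXEC): [IRQ1] PC=3: IRET -> resume MAIN at PC=1 (depth now 0)
Event 27 (EXEC): [MAIN] PC=1: NOP
Event 28 (EXEC): [MAIN] PC=2: INC 3 -> ACC=0
Event 29 (EXEC): [MAIN] PC=3: INC 3 -> ACC=3
Event 30 (EXEC): [MAIN] PC=4: INC 2 -> ACC=5
Event 31 (EXEC): [MAIN] PC=5: DEC 4 -> ACC=1
Event 32 (EXEC): [MAIN] PC=6: NOP
Event 33 (EXEC): [MAIN] PC=7: HALT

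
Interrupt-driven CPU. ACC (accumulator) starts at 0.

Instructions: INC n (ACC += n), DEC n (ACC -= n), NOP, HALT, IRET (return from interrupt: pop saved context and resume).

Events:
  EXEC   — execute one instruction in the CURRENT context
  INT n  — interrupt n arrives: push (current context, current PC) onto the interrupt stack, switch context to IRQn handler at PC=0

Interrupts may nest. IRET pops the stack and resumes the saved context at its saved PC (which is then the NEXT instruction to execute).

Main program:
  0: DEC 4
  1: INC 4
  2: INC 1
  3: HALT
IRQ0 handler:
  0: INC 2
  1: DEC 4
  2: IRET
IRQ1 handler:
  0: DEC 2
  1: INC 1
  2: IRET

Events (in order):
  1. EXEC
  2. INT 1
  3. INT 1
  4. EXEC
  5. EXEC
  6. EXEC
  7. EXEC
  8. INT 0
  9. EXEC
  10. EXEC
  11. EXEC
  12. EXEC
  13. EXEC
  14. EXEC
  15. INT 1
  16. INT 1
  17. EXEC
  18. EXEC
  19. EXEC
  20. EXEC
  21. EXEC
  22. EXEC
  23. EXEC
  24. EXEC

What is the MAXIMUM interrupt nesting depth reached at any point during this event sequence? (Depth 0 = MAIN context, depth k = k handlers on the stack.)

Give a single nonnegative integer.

Answer: 2

Derivation:
Event 1 (EXEC): [MAIN] PC=0: DEC 4 -> ACC=-4 [depth=0]
Event 2 (INT 1): INT 1 arrives: push (MAIN, PC=1), enter IRQ1 at PC=0 (depth now 1) [depth=1]
Event 3 (INT 1): INT 1 arrives: push (IRQ1, PC=0), enter IRQ1 at PC=0 (depth now 2) [depth=2]
Event 4 (EXEC): [IRQ1] PC=0: DEC 2 -> ACC=-6 [depth=2]
Event 5 (EXEC): [IRQ1] PC=1: INC 1 -> ACC=-5 [depth=2]
Event 6 (EXEC): [IRQ1] PC=2: IRET -> resume IRQ1 at PC=0 (depth now 1) [depth=1]
Event 7 (EXEC): [IRQ1] PC=0: DEC 2 -> ACC=-7 [depth=1]
Event 8 (INT 0): INT 0 arrives: push (IRQ1, PC=1), enter IRQ0 at PC=0 (depth now 2) [depth=2]
Event 9 (EXEC): [IRQ0] PC=0: INC 2 -> ACC=-5 [depth=2]
Event 10 (EXEC): [IRQ0] PC=1: DEC 4 -> ACC=-9 [depth=2]
Event 11 (EXEC): [IRQ0] PC=2: IRET -> resume IRQ1 at PC=1 (depth now 1) [depth=1]
Event 12 (EXEC): [IRQ1] PC=1: INC 1 -> ACC=-8 [depth=1]
Event 13 (EXEC): [IRQ1] PC=2: IRET -> resume MAIN at PC=1 (depth now 0) [depth=0]
Event 14 (EXEC): [MAIN] PC=1: INC 4 -> ACC=-4 [depth=0]
Event 15 (INT 1): INT 1 arrives: push (MAIN, PC=2), enter IRQ1 at PC=0 (depth now 1) [depth=1]
Event 16 (INT 1): INT 1 arrives: push (IRQ1, PC=0), enter IRQ1 at PC=0 (depth now 2) [depth=2]
Event 17 (EXEC): [IRQ1] PC=0: DEC 2 -> ACC=-6 [depth=2]
Event 18 (EXEC): [IRQ1] PC=1: INC 1 -> ACC=-5 [depth=2]
Event 19 (EXEC): [IRQ1] PC=2: IRET -> resume IRQ1 at PC=0 (depth now 1) [depth=1]
Event 20 (EXEC): [IRQ1] PC=0: DEC 2 -> ACC=-7 [depth=1]
Event 21 (EXEC): [IRQ1] PC=1: INC 1 -> ACC=-6 [depth=1]
Event 22 (EXEC): [IRQ1] PC=2: IRET -> resume MAIN at PC=2 (depth now 0) [depth=0]
Event 23 (EXEC): [MAIN] PC=2: INC 1 -> ACC=-5 [depth=0]
Event 24 (EXEC): [MAIN] PC=3: HALT [depth=0]
Max depth observed: 2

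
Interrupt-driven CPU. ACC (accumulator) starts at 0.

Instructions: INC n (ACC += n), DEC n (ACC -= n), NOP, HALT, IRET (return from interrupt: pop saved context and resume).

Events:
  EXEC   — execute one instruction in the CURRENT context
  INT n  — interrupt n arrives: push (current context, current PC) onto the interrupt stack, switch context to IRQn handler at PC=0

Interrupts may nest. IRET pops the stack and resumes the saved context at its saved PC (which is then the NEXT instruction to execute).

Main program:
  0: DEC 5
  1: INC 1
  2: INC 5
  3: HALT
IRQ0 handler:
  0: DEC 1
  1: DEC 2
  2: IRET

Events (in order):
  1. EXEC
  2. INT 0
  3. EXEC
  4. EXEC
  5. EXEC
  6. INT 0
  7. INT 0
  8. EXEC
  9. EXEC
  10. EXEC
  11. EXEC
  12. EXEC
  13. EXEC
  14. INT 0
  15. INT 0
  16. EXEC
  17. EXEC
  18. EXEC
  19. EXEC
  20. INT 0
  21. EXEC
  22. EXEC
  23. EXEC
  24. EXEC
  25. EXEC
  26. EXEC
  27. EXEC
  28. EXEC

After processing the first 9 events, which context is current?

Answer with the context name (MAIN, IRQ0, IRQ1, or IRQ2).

Answer: IRQ0

Derivation:
Event 1 (EXEC): [MAIN] PC=0: DEC 5 -> ACC=-5
Event 2 (INT 0): INT 0 arrives: push (MAIN, PC=1), enter IRQ0 at PC=0 (depth now 1)
Event 3 (EXEC): [IRQ0] PC=0: DEC 1 -> ACC=-6
Event 4 (EXEC): [IRQ0] PC=1: DEC 2 -> ACC=-8
Event 5 (EXEC): [IRQ0] PC=2: IRET -> resume MAIN at PC=1 (depth now 0)
Event 6 (INT 0): INT 0 arrives: push (MAIN, PC=1), enter IRQ0 at PC=0 (depth now 1)
Event 7 (INT 0): INT 0 arrives: push (IRQ0, PC=0), enter IRQ0 at PC=0 (depth now 2)
Event 8 (EXEC): [IRQ0] PC=0: DEC 1 -> ACC=-9
Event 9 (EXEC): [IRQ0] PC=1: DEC 2 -> ACC=-11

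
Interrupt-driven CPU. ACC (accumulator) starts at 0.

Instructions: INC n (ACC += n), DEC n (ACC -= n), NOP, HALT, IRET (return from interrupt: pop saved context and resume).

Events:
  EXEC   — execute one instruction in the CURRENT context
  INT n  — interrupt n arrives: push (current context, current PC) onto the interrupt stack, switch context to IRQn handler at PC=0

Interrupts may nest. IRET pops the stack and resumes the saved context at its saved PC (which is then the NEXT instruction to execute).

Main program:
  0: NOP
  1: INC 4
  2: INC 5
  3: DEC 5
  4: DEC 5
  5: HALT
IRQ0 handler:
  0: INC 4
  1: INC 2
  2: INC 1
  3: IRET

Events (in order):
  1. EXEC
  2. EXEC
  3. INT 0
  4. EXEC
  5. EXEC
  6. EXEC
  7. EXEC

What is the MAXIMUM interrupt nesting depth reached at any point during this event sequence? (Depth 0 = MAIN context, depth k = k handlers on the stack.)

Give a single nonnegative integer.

Event 1 (EXEC): [MAIN] PC=0: NOP [depth=0]
Event 2 (EXEC): [MAIN] PC=1: INC 4 -> ACC=4 [depth=0]
Event 3 (INT 0): INT 0 arrives: push (MAIN, PC=2), enter IRQ0 at PC=0 (depth now 1) [depth=1]
Event 4 (EXEC): [IRQ0] PC=0: INC 4 -> ACC=8 [depth=1]
Event 5 (EXEC): [IRQ0] PC=1: INC 2 -> ACC=10 [depth=1]
Event 6 (EXEC): [IRQ0] PC=2: INC 1 -> ACC=11 [depth=1]
Event 7 (EXEC): [IRQ0] PC=3: IRET -> resume MAIN at PC=2 (depth now 0) [depth=0]
Max depth observed: 1

Answer: 1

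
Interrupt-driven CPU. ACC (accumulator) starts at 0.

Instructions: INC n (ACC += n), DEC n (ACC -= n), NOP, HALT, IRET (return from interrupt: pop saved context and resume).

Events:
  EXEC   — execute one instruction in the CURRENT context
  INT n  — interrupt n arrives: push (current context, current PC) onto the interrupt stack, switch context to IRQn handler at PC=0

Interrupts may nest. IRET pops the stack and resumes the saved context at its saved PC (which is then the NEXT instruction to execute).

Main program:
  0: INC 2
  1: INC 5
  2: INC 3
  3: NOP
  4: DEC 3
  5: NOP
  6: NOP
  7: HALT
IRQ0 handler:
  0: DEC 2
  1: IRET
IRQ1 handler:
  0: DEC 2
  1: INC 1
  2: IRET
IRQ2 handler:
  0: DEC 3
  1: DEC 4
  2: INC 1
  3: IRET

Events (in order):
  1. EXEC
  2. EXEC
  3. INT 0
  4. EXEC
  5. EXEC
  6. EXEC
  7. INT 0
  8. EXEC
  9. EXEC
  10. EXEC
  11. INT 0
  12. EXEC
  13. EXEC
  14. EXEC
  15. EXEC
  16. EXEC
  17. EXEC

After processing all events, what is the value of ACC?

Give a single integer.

Event 1 (EXEC): [MAIN] PC=0: INC 2 -> ACC=2
Event 2 (EXEC): [MAIN] PC=1: INC 5 -> ACC=7
Event 3 (INT 0): INT 0 arrives: push (MAIN, PC=2), enter IRQ0 at PC=0 (depth now 1)
Event 4 (EXEC): [IRQ0] PC=0: DEC 2 -> ACC=5
Event 5 (EXEC): [IRQ0] PC=1: IRET -> resume MAIN at PC=2 (depth now 0)
Event 6 (EXEC): [MAIN] PC=2: INC 3 -> ACC=8
Event 7 (INT 0): INT 0 arrives: push (MAIN, PC=3), enter IRQ0 at PC=0 (depth now 1)
Event 8 (EXEC): [IRQ0] PC=0: DEC 2 -> ACC=6
Event 9 (EXEC): [IRQ0] PC=1: IRET -> resume MAIN at PC=3 (depth now 0)
Event 10 (EXEC): [MAIN] PC=3: NOP
Event 11 (INT 0): INT 0 arrives: push (MAIN, PC=4), enter IRQ0 at PC=0 (depth now 1)
Event 12 (EXEC): [IRQ0] PC=0: DEC 2 -> ACC=4
Event 13 (EXEC): [IRQ0] PC=1: IRET -> resume MAIN at PC=4 (depth now 0)
Event 14 (EXEC): [MAIN] PC=4: DEC 3 -> ACC=1
Event 15 (EXEC): [MAIN] PC=5: NOP
Event 16 (EXEC): [MAIN] PC=6: NOP
Event 17 (EXEC): [MAIN] PC=7: HALT

Answer: 1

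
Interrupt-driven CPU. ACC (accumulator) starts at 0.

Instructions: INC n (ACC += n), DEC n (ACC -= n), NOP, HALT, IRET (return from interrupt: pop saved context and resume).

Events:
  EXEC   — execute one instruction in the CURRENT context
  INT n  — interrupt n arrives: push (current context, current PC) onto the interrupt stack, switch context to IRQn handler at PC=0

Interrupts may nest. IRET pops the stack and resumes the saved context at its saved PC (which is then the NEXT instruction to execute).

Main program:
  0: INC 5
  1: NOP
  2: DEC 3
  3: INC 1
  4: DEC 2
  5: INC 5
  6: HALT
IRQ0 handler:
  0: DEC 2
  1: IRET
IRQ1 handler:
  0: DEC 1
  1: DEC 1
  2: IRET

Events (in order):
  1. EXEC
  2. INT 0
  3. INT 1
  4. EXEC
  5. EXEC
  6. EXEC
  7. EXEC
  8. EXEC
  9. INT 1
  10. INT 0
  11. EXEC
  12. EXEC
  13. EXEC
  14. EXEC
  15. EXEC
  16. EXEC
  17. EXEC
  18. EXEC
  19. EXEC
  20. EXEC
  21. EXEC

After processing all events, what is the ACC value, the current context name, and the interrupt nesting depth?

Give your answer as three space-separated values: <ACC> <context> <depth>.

Event 1 (EXEC): [MAIN] PC=0: INC 5 -> ACC=5
Event 2 (INT 0): INT 0 arrives: push (MAIN, PC=1), enter IRQ0 at PC=0 (depth now 1)
Event 3 (INT 1): INT 1 arrives: push (IRQ0, PC=0), enter IRQ1 at PC=0 (depth now 2)
Event 4 (EXEC): [IRQ1] PC=0: DEC 1 -> ACC=4
Event 5 (EXEC): [IRQ1] PC=1: DEC 1 -> ACC=3
Event 6 (EXEC): [IRQ1] PC=2: IRET -> resume IRQ0 at PC=0 (depth now 1)
Event 7 (EXEC): [IRQ0] PC=0: DEC 2 -> ACC=1
Event 8 (EXEC): [IRQ0] PC=1: IRET -> resume MAIN at PC=1 (depth now 0)
Event 9 (INT 1): INT 1 arrives: push (MAIN, PC=1), enter IRQ1 at PC=0 (depth now 1)
Event 10 (INT 0): INT 0 arrives: push (IRQ1, PC=0), enter IRQ0 at PC=0 (depth now 2)
Event 11 (EXEC): [IRQ0] PC=0: DEC 2 -> ACC=-1
Event 12 (EXEC): [IRQ0] PC=1: IRET -> resume IRQ1 at PC=0 (depth now 1)
Event 13 (EXEC): [IRQ1] PC=0: DEC 1 -> ACC=-2
Event 14 (EXEC): [IRQ1] PC=1: DEC 1 -> ACC=-3
Event 15 (EXEC): [IRQ1] PC=2: IRET -> resume MAIN at PC=1 (depth now 0)
Event 16 (EXEC): [MAIN] PC=1: NOP
Event 17 (EXEC): [MAIN] PC=2: DEC 3 -> ACC=-6
Event 18 (EXEC): [MAIN] PC=3: INC 1 -> ACC=-5
Event 19 (EXEC): [MAIN] PC=4: DEC 2 -> ACC=-7
Event 20 (EXEC): [MAIN] PC=5: INC 5 -> ACC=-2
Event 21 (EXEC): [MAIN] PC=6: HALT

Answer: -2 MAIN 0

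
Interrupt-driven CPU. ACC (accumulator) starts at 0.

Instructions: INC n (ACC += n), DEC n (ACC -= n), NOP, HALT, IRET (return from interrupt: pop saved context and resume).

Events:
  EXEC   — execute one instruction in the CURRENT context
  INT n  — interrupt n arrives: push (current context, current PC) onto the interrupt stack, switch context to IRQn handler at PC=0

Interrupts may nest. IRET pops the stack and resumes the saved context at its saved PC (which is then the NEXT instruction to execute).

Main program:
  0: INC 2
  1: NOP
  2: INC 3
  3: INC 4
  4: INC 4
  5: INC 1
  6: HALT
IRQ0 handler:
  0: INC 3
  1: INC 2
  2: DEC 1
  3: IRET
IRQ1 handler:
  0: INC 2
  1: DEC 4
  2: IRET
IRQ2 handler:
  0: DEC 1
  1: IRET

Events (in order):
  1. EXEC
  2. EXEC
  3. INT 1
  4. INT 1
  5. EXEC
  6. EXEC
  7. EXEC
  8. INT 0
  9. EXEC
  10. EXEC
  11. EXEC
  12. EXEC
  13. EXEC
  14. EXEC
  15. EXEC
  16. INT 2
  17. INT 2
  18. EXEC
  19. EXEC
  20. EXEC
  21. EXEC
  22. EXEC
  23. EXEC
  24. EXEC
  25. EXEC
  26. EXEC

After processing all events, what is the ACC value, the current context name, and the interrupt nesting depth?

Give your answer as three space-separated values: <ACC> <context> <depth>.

Event 1 (EXEC): [MAIN] PC=0: INC 2 -> ACC=2
Event 2 (EXEC): [MAIN] PC=1: NOP
Event 3 (INT 1): INT 1 arrives: push (MAIN, PC=2), enter IRQ1 at PC=0 (depth now 1)
Event 4 (INT 1): INT 1 arrives: push (IRQ1, PC=0), enter IRQ1 at PC=0 (depth now 2)
Event 5 (EXEC): [IRQ1] PC=0: INC 2 -> ACC=4
Event 6 (EXEC): [IRQ1] PC=1: DEC 4 -> ACC=0
Event 7 (EXEC): [IRQ1] PC=2: IRET -> resume IRQ1 at PC=0 (depth now 1)
Event 8 (INT 0): INT 0 arrives: push (IRQ1, PC=0), enter IRQ0 at PC=0 (depth now 2)
Event 9 (EXEC): [IRQ0] PC=0: INC 3 -> ACC=3
Event 10 (EXEC): [IRQ0] PC=1: INC 2 -> ACC=5
Event 11 (EXEC): [IRQ0] PC=2: DEC 1 -> ACC=4
Event 12 (EXEC): [IRQ0] PC=3: IRET -> resume IRQ1 at PC=0 (depth now 1)
Event 13 (EXEC): [IRQ1] PC=0: INC 2 -> ACC=6
Event 14 (EXEC): [IRQ1] PC=1: DEC 4 -> ACC=2
Event 15 (EXEC): [IRQ1] PC=2: IRET -> resume MAIN at PC=2 (depth now 0)
Event 16 (INT 2): INT 2 arrives: push (MAIN, PC=2), enter IRQ2 at PC=0 (depth now 1)
Event 17 (INT 2): INT 2 arrives: push (IRQ2, PC=0), enter IRQ2 at PC=0 (depth now 2)
Event 18 (EXEC): [IRQ2] PC=0: DEC 1 -> ACC=1
Event 19 (EXEC): [IRQ2] PC=1: IRET -> resume IRQ2 at PC=0 (depth now 1)
Event 20 (EXEC): [IRQ2] PC=0: DEC 1 -> ACC=0
Event 21 (EXEC): [IRQ2] PC=1: IRET -> resume MAIN at PC=2 (depth now 0)
Event 22 (EXEC): [MAIN] PC=2: INC 3 -> ACC=3
Event 23 (EXEC): [MAIN] PC=3: INC 4 -> ACC=7
Event 24 (EXEC): [MAIN] PC=4: INC 4 -> ACC=11
Event 25 (EXEC): [MAIN] PC=5: INC 1 -> ACC=12
Event 26 (EXEC): [MAIN] PC=6: HALT

Answer: 12 MAIN 0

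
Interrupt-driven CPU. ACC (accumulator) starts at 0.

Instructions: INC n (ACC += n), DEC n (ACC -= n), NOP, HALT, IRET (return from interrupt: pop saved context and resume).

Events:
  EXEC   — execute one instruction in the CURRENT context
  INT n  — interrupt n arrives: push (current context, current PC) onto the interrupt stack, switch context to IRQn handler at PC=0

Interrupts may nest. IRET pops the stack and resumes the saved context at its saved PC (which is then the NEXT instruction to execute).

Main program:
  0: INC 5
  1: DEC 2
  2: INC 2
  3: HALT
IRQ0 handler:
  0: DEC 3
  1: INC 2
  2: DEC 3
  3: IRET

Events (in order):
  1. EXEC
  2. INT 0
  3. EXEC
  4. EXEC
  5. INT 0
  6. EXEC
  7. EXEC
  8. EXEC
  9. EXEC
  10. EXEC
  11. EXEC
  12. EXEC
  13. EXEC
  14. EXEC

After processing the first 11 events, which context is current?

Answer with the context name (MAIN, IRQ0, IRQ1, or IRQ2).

Event 1 (EXEC): [MAIN] PC=0: INC 5 -> ACC=5
Event 2 (INT 0): INT 0 arrives: push (MAIN, PC=1), enter IRQ0 at PC=0 (depth now 1)
Event 3 (EXEC): [IRQ0] PC=0: DEC 3 -> ACC=2
Event 4 (EXEC): [IRQ0] PC=1: INC 2 -> ACC=4
Event 5 (INT 0): INT 0 arrives: push (IRQ0, PC=2), enter IRQ0 at PC=0 (depth now 2)
Event 6 (EXEC): [IRQ0] PC=0: DEC 3 -> ACC=1
Event 7 (EXEC): [IRQ0] PC=1: INC 2 -> ACC=3
Event 8 (EXEC): [IRQ0] PC=2: DEC 3 -> ACC=0
Event 9 (EXEC): [IRQ0] PC=3: IRET -> resume IRQ0 at PC=2 (depth now 1)
Event 10 (EXEC): [IRQ0] PC=2: DEC 3 -> ACC=-3
Event 11 (EXEC): [IRQ0] PC=3: IRET -> resume MAIN at PC=1 (depth now 0)

Answer: MAIN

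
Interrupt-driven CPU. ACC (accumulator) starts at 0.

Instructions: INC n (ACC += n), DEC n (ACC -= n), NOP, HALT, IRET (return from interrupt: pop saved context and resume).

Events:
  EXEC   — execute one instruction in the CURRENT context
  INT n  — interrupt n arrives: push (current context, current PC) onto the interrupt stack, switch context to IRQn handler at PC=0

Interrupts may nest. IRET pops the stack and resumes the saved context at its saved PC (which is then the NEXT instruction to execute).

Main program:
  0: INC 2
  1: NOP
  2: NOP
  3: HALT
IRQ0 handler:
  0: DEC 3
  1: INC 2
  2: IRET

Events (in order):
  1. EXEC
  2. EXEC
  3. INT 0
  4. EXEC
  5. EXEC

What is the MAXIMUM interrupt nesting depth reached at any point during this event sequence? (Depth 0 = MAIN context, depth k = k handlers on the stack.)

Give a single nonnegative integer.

Answer: 1

Derivation:
Event 1 (EXEC): [MAIN] PC=0: INC 2 -> ACC=2 [depth=0]
Event 2 (EXEC): [MAIN] PC=1: NOP [depth=0]
Event 3 (INT 0): INT 0 arrives: push (MAIN, PC=2), enter IRQ0 at PC=0 (depth now 1) [depth=1]
Event 4 (EXEC): [IRQ0] PC=0: DEC 3 -> ACC=-1 [depth=1]
Event 5 (EXEC): [IRQ0] PC=1: INC 2 -> ACC=1 [depth=1]
Max depth observed: 1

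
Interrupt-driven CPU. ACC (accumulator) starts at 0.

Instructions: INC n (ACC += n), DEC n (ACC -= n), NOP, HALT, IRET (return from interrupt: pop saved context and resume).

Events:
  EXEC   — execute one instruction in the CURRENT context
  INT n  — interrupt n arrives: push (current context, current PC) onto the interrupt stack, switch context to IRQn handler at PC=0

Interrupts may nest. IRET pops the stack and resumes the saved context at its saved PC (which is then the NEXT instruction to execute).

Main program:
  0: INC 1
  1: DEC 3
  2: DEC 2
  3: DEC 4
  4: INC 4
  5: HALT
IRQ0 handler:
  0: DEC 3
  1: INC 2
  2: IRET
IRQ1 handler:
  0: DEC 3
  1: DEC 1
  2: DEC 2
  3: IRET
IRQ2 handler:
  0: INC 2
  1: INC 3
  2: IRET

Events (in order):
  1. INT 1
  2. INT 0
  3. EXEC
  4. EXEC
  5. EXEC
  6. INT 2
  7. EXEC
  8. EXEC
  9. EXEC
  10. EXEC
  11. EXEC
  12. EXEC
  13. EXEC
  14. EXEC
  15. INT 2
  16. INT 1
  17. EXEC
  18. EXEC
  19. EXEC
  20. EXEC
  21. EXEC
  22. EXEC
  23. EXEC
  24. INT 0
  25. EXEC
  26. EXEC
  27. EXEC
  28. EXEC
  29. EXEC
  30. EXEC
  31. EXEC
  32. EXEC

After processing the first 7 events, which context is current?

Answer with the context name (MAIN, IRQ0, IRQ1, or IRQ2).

Answer: IRQ2

Derivation:
Event 1 (INT 1): INT 1 arrives: push (MAIN, PC=0), enter IRQ1 at PC=0 (depth now 1)
Event 2 (INT 0): INT 0 arrives: push (IRQ1, PC=0), enter IRQ0 at PC=0 (depth now 2)
Event 3 (EXEC): [IRQ0] PC=0: DEC 3 -> ACC=-3
Event 4 (EXEC): [IRQ0] PC=1: INC 2 -> ACC=-1
Event 5 (EXEC): [IRQ0] PC=2: IRET -> resume IRQ1 at PC=0 (depth now 1)
Event 6 (INT 2): INT 2 arrives: push (IRQ1, PC=0), enter IRQ2 at PC=0 (depth now 2)
Event 7 (EXEC): [IRQ2] PC=0: INC 2 -> ACC=1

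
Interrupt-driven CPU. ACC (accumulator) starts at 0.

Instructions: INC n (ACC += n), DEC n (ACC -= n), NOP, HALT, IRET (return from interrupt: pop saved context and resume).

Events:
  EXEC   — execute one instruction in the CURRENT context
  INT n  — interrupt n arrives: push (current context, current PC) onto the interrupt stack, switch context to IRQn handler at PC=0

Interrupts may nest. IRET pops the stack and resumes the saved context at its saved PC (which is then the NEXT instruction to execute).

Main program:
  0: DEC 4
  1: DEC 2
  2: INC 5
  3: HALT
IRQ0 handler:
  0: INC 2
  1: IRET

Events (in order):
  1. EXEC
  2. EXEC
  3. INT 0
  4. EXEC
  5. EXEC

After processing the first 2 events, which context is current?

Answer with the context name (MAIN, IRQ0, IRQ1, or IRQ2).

Answer: MAIN

Derivation:
Event 1 (EXEC): [MAIN] PC=0: DEC 4 -> ACC=-4
Event 2 (EXEC): [MAIN] PC=1: DEC 2 -> ACC=-6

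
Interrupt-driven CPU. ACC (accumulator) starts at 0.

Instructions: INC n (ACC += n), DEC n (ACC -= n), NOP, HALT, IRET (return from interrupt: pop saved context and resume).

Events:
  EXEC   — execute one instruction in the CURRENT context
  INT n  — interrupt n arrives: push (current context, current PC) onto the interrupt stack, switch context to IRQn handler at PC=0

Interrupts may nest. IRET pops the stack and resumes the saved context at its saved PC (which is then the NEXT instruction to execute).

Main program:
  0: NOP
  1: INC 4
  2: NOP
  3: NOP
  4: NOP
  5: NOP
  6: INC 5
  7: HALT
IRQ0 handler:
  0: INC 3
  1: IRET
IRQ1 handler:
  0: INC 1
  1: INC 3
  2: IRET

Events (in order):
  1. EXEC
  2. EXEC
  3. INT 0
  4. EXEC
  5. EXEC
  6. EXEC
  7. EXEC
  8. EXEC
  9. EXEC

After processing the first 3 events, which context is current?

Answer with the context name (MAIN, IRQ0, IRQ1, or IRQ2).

Event 1 (EXEC): [MAIN] PC=0: NOP
Event 2 (EXEC): [MAIN] PC=1: INC 4 -> ACC=4
Event 3 (INT 0): INT 0 arrives: push (MAIN, PC=2), enter IRQ0 at PC=0 (depth now 1)

Answer: IRQ0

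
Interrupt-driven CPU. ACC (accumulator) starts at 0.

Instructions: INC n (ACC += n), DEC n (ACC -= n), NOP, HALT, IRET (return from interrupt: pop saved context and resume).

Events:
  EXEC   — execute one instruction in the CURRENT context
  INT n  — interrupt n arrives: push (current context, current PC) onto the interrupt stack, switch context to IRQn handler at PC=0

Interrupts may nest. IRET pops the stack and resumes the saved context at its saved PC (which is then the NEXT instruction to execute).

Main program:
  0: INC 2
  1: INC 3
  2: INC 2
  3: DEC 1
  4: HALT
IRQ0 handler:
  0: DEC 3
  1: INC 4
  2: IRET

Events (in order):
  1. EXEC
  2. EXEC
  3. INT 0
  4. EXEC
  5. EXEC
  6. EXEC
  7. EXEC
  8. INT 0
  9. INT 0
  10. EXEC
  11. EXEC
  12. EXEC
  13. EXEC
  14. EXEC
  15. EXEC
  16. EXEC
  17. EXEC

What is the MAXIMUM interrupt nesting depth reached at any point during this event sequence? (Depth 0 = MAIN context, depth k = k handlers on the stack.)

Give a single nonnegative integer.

Answer: 2

Derivation:
Event 1 (EXEC): [MAIN] PC=0: INC 2 -> ACC=2 [depth=0]
Event 2 (EXEC): [MAIN] PC=1: INC 3 -> ACC=5 [depth=0]
Event 3 (INT 0): INT 0 arrives: push (MAIN, PC=2), enter IRQ0 at PC=0 (depth now 1) [depth=1]
Event 4 (EXEC): [IRQ0] PC=0: DEC 3 -> ACC=2 [depth=1]
Event 5 (EXEC): [IRQ0] PC=1: INC 4 -> ACC=6 [depth=1]
Event 6 (EXEC): [IRQ0] PC=2: IRET -> resume MAIN at PC=2 (depth now 0) [depth=0]
Event 7 (EXEC): [MAIN] PC=2: INC 2 -> ACC=8 [depth=0]
Event 8 (INT 0): INT 0 arrives: push (MAIN, PC=3), enter IRQ0 at PC=0 (depth now 1) [depth=1]
Event 9 (INT 0): INT 0 arrives: push (IRQ0, PC=0), enter IRQ0 at PC=0 (depth now 2) [depth=2]
Event 10 (EXEC): [IRQ0] PC=0: DEC 3 -> ACC=5 [depth=2]
Event 11 (EXEC): [IRQ0] PC=1: INC 4 -> ACC=9 [depth=2]
Event 12 (EXEC): [IRQ0] PC=2: IRET -> resume IRQ0 at PC=0 (depth now 1) [depth=1]
Event 13 (EXEC): [IRQ0] PC=0: DEC 3 -> ACC=6 [depth=1]
Event 14 (EXEC): [IRQ0] PC=1: INC 4 -> ACC=10 [depth=1]
Event 15 (EXEC): [IRQ0] PC=2: IRET -> resume MAIN at PC=3 (depth now 0) [depth=0]
Event 16 (EXEC): [MAIN] PC=3: DEC 1 -> ACC=9 [depth=0]
Event 17 (EXEC): [MAIN] PC=4: HALT [depth=0]
Max depth observed: 2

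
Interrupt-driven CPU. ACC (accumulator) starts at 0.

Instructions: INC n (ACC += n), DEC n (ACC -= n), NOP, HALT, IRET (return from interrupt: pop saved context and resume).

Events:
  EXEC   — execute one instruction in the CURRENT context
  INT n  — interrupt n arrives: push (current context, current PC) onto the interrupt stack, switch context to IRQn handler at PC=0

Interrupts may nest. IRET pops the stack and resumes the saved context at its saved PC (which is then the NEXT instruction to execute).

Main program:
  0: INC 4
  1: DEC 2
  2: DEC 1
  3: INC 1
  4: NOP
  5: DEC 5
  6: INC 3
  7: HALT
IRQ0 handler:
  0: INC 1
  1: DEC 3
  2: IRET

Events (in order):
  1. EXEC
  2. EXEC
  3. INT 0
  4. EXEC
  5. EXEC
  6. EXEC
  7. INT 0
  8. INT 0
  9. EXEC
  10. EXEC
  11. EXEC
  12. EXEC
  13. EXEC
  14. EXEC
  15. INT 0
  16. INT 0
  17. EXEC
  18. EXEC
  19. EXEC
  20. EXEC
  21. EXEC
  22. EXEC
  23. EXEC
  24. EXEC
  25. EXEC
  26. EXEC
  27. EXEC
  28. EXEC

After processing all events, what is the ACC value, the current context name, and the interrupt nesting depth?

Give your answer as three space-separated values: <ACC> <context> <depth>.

Answer: -10 MAIN 0

Derivation:
Event 1 (EXEC): [MAIN] PC=0: INC 4 -> ACC=4
Event 2 (EXEC): [MAIN] PC=1: DEC 2 -> ACC=2
Event 3 (INT 0): INT 0 arrives: push (MAIN, PC=2), enter IRQ0 at PC=0 (depth now 1)
Event 4 (EXEC): [IRQ0] PC=0: INC 1 -> ACC=3
Event 5 (EXEC): [IRQ0] PC=1: DEC 3 -> ACC=0
Event 6 (EXEC): [IRQ0] PC=2: IRET -> resume MAIN at PC=2 (depth now 0)
Event 7 (INT 0): INT 0 arrives: push (MAIN, PC=2), enter IRQ0 at PC=0 (depth now 1)
Event 8 (INT 0): INT 0 arrives: push (IRQ0, PC=0), enter IRQ0 at PC=0 (depth now 2)
Event 9 (EXEC): [IRQ0] PC=0: INC 1 -> ACC=1
Event 10 (EXEC): [IRQ0] PC=1: DEC 3 -> ACC=-2
Event 11 (EXEC): [IRQ0] PC=2: IRET -> resume IRQ0 at PC=0 (depth now 1)
Event 12 (EXEC): [IRQ0] PC=0: INC 1 -> ACC=-1
Event 13 (EXEC): [IRQ0] PC=1: DEC 3 -> ACC=-4
Event 14 (EXEC): [IRQ0] PC=2: IRET -> resume MAIN at PC=2 (depth now 0)
Event 15 (INT 0): INT 0 arrives: push (MAIN, PC=2), enter IRQ0 at PC=0 (depth now 1)
Event 16 (INT 0): INT 0 arrives: push (IRQ0, PC=0), enter IRQ0 at PC=0 (depth now 2)
Event 17 (EXEC): [IRQ0] PC=0: INC 1 -> ACC=-3
Event 18 (EXEC): [IRQ0] PC=1: DEC 3 -> ACC=-6
Event 19 (EXEC): [IRQ0] PC=2: IRET -> resume IRQ0 at PC=0 (depth now 1)
Event 20 (EXEC): [IRQ0] PC=0: INC 1 -> ACC=-5
Event 21 (EXEC): [IRQ0] PC=1: DEC 3 -> ACC=-8
Event 22 (EXEC): [IRQ0] PC=2: IRET -> resume MAIN at PC=2 (depth now 0)
Event 23 (EXEC): [MAIN] PC=2: DEC 1 -> ACC=-9
Event 24 (EXEC): [MAIN] PC=3: INC 1 -> ACC=-8
Event 25 (EXEC): [MAIN] PC=4: NOP
Event 26 (EXEC): [MAIN] PC=5: DEC 5 -> ACC=-13
Event 27 (EXEC): [MAIN] PC=6: INC 3 -> ACC=-10
Event 28 (EXEC): [MAIN] PC=7: HALT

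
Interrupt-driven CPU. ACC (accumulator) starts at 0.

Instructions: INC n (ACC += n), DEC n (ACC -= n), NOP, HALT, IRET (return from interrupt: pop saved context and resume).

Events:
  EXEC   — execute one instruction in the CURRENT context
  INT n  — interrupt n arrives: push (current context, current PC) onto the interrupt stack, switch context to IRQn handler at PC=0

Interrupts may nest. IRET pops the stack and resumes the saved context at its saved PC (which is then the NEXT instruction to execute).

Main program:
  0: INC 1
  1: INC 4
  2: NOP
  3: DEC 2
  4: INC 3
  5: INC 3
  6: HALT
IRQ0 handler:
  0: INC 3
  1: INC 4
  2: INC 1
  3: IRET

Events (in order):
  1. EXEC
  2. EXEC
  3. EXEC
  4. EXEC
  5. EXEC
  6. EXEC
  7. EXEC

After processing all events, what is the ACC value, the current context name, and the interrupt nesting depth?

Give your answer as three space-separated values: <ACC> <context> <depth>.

Answer: 9 MAIN 0

Derivation:
Event 1 (EXEC): [MAIN] PC=0: INC 1 -> ACC=1
Event 2 (EXEC): [MAIN] PC=1: INC 4 -> ACC=5
Event 3 (EXEC): [MAIN] PC=2: NOP
Event 4 (EXEC): [MAIN] PC=3: DEC 2 -> ACC=3
Event 5 (EXEC): [MAIN] PC=4: INC 3 -> ACC=6
Event 6 (EXEC): [MAIN] PC=5: INC 3 -> ACC=9
Event 7 (EXEC): [MAIN] PC=6: HALT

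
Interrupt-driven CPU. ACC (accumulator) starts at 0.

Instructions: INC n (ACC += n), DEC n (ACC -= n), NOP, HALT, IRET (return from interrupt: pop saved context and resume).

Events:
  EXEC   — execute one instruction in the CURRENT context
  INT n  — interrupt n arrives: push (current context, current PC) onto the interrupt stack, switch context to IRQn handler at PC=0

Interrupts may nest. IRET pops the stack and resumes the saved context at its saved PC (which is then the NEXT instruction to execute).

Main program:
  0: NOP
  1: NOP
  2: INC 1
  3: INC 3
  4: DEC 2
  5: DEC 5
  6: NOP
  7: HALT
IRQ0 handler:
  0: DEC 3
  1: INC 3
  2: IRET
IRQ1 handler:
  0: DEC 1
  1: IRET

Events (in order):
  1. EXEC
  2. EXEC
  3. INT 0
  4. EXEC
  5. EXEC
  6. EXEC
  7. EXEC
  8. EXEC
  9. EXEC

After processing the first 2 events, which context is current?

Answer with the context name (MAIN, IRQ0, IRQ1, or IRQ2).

Answer: MAIN

Derivation:
Event 1 (EXEC): [MAIN] PC=0: NOP
Event 2 (EXEC): [MAIN] PC=1: NOP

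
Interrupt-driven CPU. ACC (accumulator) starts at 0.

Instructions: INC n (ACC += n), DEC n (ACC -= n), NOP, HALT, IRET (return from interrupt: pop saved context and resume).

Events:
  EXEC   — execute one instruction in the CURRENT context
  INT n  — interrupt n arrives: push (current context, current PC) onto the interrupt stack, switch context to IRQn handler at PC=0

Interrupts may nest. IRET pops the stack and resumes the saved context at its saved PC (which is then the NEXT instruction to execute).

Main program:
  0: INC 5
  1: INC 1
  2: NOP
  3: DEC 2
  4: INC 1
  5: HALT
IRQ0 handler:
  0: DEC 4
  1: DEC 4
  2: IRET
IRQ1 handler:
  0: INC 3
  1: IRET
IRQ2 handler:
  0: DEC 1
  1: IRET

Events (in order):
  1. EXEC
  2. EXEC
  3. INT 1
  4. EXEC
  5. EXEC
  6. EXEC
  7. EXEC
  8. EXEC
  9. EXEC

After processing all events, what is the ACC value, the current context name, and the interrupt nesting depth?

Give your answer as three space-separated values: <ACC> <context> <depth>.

Answer: 8 MAIN 0

Derivation:
Event 1 (EXEC): [MAIN] PC=0: INC 5 -> ACC=5
Event 2 (EXEC): [MAIN] PC=1: INC 1 -> ACC=6
Event 3 (INT 1): INT 1 arrives: push (MAIN, PC=2), enter IRQ1 at PC=0 (depth now 1)
Event 4 (EXEC): [IRQ1] PC=0: INC 3 -> ACC=9
Event 5 (EXEC): [IRQ1] PC=1: IRET -> resume MAIN at PC=2 (depth now 0)
Event 6 (EXEC): [MAIN] PC=2: NOP
Event 7 (EXEC): [MAIN] PC=3: DEC 2 -> ACC=7
Event 8 (EXEC): [MAIN] PC=4: INC 1 -> ACC=8
Event 9 (EXEC): [MAIN] PC=5: HALT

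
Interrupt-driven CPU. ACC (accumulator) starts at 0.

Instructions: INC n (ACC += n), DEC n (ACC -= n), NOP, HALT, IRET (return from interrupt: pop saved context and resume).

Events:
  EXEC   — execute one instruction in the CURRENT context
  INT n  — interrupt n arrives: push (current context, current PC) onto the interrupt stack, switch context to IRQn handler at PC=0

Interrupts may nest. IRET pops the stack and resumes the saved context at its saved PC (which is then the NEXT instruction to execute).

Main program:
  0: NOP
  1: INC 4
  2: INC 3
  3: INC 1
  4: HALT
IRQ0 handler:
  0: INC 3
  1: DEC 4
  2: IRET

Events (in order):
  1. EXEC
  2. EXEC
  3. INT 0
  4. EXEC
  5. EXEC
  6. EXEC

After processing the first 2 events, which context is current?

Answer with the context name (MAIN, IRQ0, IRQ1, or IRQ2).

Event 1 (EXEC): [MAIN] PC=0: NOP
Event 2 (EXEC): [MAIN] PC=1: INC 4 -> ACC=4

Answer: MAIN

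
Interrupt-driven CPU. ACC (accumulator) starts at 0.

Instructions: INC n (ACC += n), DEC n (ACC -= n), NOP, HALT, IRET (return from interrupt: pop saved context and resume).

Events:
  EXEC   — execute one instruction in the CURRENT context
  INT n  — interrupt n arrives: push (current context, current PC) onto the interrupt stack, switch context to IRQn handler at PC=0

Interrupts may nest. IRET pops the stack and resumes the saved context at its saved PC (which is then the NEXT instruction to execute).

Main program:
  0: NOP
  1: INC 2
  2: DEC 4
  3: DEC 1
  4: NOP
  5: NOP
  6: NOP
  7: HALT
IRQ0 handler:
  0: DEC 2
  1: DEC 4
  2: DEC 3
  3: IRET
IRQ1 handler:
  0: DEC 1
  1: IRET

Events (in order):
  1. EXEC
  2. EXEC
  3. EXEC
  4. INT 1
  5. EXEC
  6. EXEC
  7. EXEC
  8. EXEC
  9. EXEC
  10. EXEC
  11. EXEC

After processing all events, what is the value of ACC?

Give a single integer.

Event 1 (EXEC): [MAIN] PC=0: NOP
Event 2 (EXEC): [MAIN] PC=1: INC 2 -> ACC=2
Event 3 (EXEC): [MAIN] PC=2: DEC 4 -> ACC=-2
Event 4 (INT 1): INT 1 arrives: push (MAIN, PC=3), enter IRQ1 at PC=0 (depth now 1)
Event 5 (EXEC): [IRQ1] PC=0: DEC 1 -> ACC=-3
Event 6 (EXEC): [IRQ1] PC=1: IRET -> resume MAIN at PC=3 (depth now 0)
Event 7 (EXEC): [MAIN] PC=3: DEC 1 -> ACC=-4
Event 8 (EXEC): [MAIN] PC=4: NOP
Event 9 (EXEC): [MAIN] PC=5: NOP
Event 10 (EXEC): [MAIN] PC=6: NOP
Event 11 (EXEC): [MAIN] PC=7: HALT

Answer: -4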